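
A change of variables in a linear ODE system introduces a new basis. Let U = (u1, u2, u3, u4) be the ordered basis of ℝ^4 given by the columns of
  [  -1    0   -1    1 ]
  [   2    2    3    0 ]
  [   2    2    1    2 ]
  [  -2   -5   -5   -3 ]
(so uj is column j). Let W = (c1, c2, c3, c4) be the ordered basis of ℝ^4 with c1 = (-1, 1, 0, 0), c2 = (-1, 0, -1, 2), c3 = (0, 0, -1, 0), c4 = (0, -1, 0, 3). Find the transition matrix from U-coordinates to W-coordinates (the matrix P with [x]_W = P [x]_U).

[[2, 1, 2, -1], [-1, -1, -1, 0], [-1, -1, 0, -2], [0, -1, -1, -1]]

Take x = uj: its U-coordinates are the j-th standard unit vector, so P e_j — column j of P — equals [uj]_W.
u1 = 2c1 - c2 - c3 + 0·c4, giving column 1 = (2, -1, -1, 0); repeating for each j gives P = [[2, 1, 2, -1], [-1, -1, -1, 0], [-1, -1, 0, -2], [0, -1, -1, -1]].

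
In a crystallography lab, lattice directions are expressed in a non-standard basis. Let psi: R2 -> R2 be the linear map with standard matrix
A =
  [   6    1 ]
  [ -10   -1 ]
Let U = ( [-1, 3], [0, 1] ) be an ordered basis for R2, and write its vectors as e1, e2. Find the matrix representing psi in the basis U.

[[3, -1], [-2, 2]]

The j-th column of [psi]_U is [psi(ej)]_U.
psi(e1) = A e1 = [-3, 7] = 3e1 - 2e2, so column 1 is [3, -2].
Repeating for e2 and assembling the columns gives [[3, -1], [-2, 2]].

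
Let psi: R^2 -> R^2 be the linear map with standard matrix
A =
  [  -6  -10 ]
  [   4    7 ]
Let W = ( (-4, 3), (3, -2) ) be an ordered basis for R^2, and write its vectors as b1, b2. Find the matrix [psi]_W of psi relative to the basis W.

The j-th column of [psi]_W is [psi(bj)]_W.
psi(b1) = A b1 = (-6, 5) = 3b1 + 2b2, so column 1 is (3, 2).
Repeating for b2 and assembling the columns gives [[3, -2], [2, -2]].

[[3, -2], [2, -2]]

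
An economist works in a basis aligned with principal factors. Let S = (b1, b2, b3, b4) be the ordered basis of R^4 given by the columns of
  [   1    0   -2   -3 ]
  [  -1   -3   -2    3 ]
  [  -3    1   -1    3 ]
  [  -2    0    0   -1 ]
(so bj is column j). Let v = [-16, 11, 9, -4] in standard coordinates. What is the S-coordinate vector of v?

[0, -1, 2, 4]

We seek scalars with c_1 b1 + ... + c_4 b4 = v; equivalently solve M c = v where the columns of M are b1, ..., b4.
Solving this 4x4 system gives c = (0, -1, 2, 4).
Check: 0·b1 - b2 + 2b3 + 4b4 = [-16, 11, 9, -4].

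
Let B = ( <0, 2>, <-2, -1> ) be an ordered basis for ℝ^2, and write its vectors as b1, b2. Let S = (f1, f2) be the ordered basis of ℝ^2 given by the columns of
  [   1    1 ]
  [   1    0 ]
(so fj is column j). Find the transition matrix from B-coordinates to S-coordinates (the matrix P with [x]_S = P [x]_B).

[[2, -1], [-2, -1]]

Take x = bj: its B-coordinates are the j-th standard unit vector, so P e_j — column j of P — equals [bj]_S.
b1 = 2f1 - 2f2, giving column 1 = <2, -2>; repeating for each j gives P = [[2, -1], [-2, -1]].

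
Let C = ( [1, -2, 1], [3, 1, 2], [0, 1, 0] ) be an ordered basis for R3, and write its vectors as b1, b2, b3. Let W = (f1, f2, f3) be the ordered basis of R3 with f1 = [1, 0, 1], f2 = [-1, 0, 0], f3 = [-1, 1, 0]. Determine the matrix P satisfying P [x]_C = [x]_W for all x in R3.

Column j of P is [bj]_W, since P maps C-coordinates to W-coordinates.
Expressing b1 in W: b1 = f1 + 2f2 - 2f3, so column 1 of P is [1, 2, -2].
Doing the same for each bj gives P = [[1, 2, 0], [2, -2, -1], [-2, 1, 1]].

[[1, 2, 0], [2, -2, -1], [-2, 1, 1]]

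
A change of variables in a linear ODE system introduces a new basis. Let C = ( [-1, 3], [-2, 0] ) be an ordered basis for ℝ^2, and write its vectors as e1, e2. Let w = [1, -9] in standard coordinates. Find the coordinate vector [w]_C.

We seek scalars with c_1 e1 + c_2 e2 = w; equivalently solve M c = w where the columns of M are e1, e2.
System: -c_1 - 2c_2 = 1, 3c_1 + 0c_2 = -9; solving gives c_1 = -3, c_2 = 1.
Check: -3e1 + e2 = [1, -9].

[-3, 1]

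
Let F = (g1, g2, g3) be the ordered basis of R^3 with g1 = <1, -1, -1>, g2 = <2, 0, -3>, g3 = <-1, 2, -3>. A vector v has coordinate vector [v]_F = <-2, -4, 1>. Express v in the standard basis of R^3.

<-11, 4, 11>

v = M [v]_F, where M has columns g1, ..., g3.
Carrying out the matrix-vector product, v = <-11, 4, 11>.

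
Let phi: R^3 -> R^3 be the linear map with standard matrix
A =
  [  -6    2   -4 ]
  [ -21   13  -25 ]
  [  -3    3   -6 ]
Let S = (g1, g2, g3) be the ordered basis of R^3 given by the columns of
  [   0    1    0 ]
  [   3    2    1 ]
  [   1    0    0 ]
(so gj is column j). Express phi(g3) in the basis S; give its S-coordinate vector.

<3, 2, 0>

Compute phi(g3) = A g3 = <2, 13, 3> in standard coordinates.
Then write this in S-coordinates: solve for y in y_1 g1 + ... + y_3 g3 = <2, 13, 3>.
This gives y = <3, 2, 0>, which is column 3 of [phi]_S.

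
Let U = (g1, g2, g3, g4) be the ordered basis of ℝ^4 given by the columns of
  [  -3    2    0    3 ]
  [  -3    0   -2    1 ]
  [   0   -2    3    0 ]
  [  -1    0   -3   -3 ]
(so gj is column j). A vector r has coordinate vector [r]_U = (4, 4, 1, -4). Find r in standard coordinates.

(-16, -18, -5, 5)

r = M [r]_U, where M has columns g1, ..., g4.
Carrying out the matrix-vector product, r = (-16, -18, -5, 5).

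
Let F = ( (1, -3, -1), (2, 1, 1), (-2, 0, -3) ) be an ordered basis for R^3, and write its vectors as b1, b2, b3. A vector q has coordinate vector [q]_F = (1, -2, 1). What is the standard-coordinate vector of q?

(-5, -5, -6)

The coordinates say q = b1 - 2b2 + b3; adding the scaled basis vectors gives (-5, -5, -6).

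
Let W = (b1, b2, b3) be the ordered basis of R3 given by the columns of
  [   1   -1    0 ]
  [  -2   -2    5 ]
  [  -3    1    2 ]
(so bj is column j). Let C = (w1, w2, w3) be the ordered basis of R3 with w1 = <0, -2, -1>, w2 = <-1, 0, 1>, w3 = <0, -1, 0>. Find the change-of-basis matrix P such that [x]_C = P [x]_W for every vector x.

[[2, 0, -2], [-1, 1, 0], [-2, 2, -1]]

Take x = bj: its W-coordinates are the j-th standard unit vector, so P e_j — column j of P — equals [bj]_C.
b1 = 2w1 - w2 - 2w3, giving column 1 = <2, -1, -2>; repeating for each j gives P = [[2, 0, -2], [-1, 1, 0], [-2, 2, -1]].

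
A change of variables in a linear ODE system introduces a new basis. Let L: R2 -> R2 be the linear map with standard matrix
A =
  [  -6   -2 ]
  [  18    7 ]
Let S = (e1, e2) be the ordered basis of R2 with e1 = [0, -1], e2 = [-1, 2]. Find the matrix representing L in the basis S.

Let P have columns e1, e2. Then [L]_S = P^(-1) A P.
Here det P = -1, so P^(-1) is integer; computing A P first and then P^(-1)(A P) gives [[3, 0], [-2, -2]].

[[3, 0], [-2, -2]]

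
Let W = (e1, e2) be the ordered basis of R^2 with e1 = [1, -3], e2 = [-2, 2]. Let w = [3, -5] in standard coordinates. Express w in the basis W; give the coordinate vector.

We seek scalars with c_1 e1 + c_2 e2 = w; equivalently solve M c = w where the columns of M are e1, e2.
System: c_1 - 2c_2 = 3, -3c_1 + 2c_2 = -5; solving gives c_1 = 1, c_2 = -1.
Check: e1 - e2 = [3, -5].

[1, -1]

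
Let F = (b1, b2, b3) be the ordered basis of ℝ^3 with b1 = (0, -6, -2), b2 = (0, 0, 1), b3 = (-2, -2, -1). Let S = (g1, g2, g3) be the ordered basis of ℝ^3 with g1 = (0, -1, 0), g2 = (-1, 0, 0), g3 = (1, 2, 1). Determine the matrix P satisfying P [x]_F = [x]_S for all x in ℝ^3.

[[2, 2, 0], [-2, 1, 1], [-2, 1, -1]]

Column j of P is [bj]_S, since P maps F-coordinates to S-coordinates.
Expressing b1 in S: b1 = 2g1 - 2g2 - 2g3, so column 1 of P is (2, -2, -2).
Doing the same for each bj gives P = [[2, 2, 0], [-2, 1, 1], [-2, 1, -1]].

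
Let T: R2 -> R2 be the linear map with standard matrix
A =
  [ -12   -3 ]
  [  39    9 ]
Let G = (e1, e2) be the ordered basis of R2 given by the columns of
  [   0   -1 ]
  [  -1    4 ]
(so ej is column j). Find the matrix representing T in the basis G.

The j-th column of [T]_G is [T(ej)]_G.
T(e1) = A e1 = [3, -9] = -3e1 - 3e2, so column 1 is [-3, -3].
Repeating for e2 and assembling the columns gives [[-3, 3], [-3, 0]].

[[-3, 3], [-3, 0]]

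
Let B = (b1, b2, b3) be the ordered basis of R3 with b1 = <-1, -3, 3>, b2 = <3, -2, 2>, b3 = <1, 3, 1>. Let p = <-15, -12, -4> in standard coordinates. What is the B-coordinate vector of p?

<2, -3, -4>

We seek scalars with c_1 b1 + ... + c_3 b3 = p; equivalently solve M c = p where the columns of M are b1, ..., b3.
Gaussian elimination on [M | p] yields c = (2, -3, -4).
Check: 2b1 - 3b2 - 4b3 = <-15, -12, -4>.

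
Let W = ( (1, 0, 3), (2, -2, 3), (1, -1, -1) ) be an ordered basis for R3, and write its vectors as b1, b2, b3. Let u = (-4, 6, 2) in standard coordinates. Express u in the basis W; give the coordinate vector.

[u]_W is the unique c with M c = u, where M has columns b1, ..., b3.
Row-reducing the augmented matrix [M | u] gives c = (2, -2, -2).
Check: 2b1 - 2b2 - 2b3 = (-4, 6, 2).

(2, -2, -2)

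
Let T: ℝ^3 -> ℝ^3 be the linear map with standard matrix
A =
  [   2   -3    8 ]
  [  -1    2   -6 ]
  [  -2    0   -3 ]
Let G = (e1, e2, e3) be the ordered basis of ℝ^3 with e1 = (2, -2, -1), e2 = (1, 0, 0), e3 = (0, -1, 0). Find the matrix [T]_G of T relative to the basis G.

With P the matrix whose columns are e1, ..., e3, [T]_G = P^(-1) A P.
Column by column: T(e1) = A e1 = (2, 0, -1); its G-coordinates (1, 0, -2) give column 1.
Continuing for each basis vector yields [T]_G = [[1, 2, 0], [0, -2, 3], [-2, -3, 2]].

[[1, 2, 0], [0, -2, 3], [-2, -3, 2]]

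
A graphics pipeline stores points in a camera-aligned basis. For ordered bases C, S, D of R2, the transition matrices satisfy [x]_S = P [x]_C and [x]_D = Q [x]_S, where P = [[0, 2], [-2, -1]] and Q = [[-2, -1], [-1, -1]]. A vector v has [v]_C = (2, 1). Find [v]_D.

Composing the changes, [v]_D = Q P [v]_C.
Q P = [[2, -3], [2, -1]]; applying this to (2, 1) gives (1, 3).

(1, 3)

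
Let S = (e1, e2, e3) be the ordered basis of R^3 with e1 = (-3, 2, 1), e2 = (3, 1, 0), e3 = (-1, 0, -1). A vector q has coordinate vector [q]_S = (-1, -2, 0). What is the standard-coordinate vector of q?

(-3, -4, -1)

The coordinates say q = -e1 - 2e2 + 0·e3; adding the scaled basis vectors gives (-3, -4, -1).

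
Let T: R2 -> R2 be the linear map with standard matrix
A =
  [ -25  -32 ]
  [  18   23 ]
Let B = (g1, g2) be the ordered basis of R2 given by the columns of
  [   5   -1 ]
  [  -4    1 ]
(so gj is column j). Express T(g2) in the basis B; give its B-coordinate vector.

Column 2 of [T]_B is the B-coordinate vector of T(g2).
In standard coordinates T(g2) = A g2 = [-7, 5].
Converting to B: [-7, 5] = -2g1 - 3g2, so the coordinate vector is [-2, -3].

[-2, -3]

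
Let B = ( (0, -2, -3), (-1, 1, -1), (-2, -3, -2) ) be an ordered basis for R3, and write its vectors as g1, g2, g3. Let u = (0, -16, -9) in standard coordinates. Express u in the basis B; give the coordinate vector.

(3, -4, 2)

Write u = c_1 g1 + ... + c_3 g3 and solve for the c_i.
Gaussian elimination on [M | u] yields c = (3, -4, 2).
Check: 3g1 - 4g2 + 2g3 = (0, -16, -9).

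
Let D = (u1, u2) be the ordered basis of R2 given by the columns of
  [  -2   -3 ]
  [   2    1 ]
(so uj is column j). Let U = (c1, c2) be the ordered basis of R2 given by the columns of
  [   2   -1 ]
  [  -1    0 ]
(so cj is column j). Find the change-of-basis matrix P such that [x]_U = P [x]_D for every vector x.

[[-2, -1], [-2, 1]]

Column j of P is [uj]_U, since P maps D-coordinates to U-coordinates.
Expressing u1 in U: u1 = -2c1 - 2c2, so column 1 of P is <-2, -2>.
Doing the same for each uj gives P = [[-2, -1], [-2, 1]].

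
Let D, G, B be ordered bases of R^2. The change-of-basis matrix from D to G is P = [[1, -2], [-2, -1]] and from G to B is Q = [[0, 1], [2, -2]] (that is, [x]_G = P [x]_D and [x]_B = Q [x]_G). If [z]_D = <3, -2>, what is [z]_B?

Composing the changes, [z]_B = Q P [z]_D.
Q P = [[-2, -1], [6, -2]]; applying this to <3, -2> gives <-4, 22>.

<-4, 22>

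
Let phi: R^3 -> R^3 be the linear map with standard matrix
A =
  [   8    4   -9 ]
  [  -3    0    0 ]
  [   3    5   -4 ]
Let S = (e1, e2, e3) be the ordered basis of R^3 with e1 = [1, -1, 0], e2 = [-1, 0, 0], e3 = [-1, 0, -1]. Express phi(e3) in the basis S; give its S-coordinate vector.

[-3, -3, -1]

Compute phi(e3) = A e3 = [1, 3, 1] in standard coordinates.
Then write this in S-coordinates: solve for y in y_1 e1 + ... + y_3 e3 = [1, 3, 1].
This gives y = [-3, -3, -1], which is column 3 of [phi]_S.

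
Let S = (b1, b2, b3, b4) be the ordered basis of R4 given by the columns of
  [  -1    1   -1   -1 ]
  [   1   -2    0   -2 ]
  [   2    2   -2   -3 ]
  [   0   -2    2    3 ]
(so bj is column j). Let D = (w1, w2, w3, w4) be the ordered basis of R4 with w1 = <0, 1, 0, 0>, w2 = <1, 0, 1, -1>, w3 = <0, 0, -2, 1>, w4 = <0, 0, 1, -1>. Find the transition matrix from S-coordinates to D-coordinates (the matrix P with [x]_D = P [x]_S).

Column j of P is [bj]_D, since P maps S-coordinates to D-coordinates.
Expressing b1 in D: b1 = w1 - w2 - 2w3 - w4, so column 1 of P is <1, -1, -2, -1>.
Doing the same for each bj gives P = [[1, -2, 0, -2], [-1, 1, -1, -1], [-2, 0, 0, 0], [-1, 1, -1, -2]].

[[1, -2, 0, -2], [-1, 1, -1, -1], [-2, 0, 0, 0], [-1, 1, -1, -2]]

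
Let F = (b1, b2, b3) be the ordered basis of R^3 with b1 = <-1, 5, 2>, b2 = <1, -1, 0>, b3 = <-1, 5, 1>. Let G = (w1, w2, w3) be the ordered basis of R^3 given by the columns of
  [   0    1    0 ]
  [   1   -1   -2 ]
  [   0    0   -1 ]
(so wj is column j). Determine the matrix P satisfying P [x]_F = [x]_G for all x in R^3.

Let M have columns bj and N have columns wj. Then for every x, N [x]_G = x = M [x]_F, so P = N^(-1) M.
Since det N = 1, N^(-1) has integer entries; multiplying gives P = [[0, 0, 2], [-1, 1, -1], [-2, 0, -1]].

[[0, 0, 2], [-1, 1, -1], [-2, 0, -1]]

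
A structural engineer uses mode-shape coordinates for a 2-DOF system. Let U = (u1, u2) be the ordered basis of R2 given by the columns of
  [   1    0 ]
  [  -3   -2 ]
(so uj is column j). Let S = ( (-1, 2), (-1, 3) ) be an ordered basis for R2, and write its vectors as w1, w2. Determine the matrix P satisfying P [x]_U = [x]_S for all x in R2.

[[0, 2], [-1, -2]]

Let M have columns uj and N have columns wj. Then for every x, N [x]_S = x = M [x]_U, so P = N^(-1) M.
Since det N = -1, N^(-1) has integer entries; multiplying gives P = [[0, 2], [-1, -2]].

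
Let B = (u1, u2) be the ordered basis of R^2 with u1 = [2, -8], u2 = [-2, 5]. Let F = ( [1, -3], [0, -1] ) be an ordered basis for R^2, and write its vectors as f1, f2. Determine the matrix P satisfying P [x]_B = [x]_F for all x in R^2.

[[2, -2], [2, 1]]

Let M have columns uj and N have columns fj. Then for every x, N [x]_F = x = M [x]_B, so P = N^(-1) M.
Since det N = -1, N^(-1) has integer entries; multiplying gives P = [[2, -2], [2, 1]].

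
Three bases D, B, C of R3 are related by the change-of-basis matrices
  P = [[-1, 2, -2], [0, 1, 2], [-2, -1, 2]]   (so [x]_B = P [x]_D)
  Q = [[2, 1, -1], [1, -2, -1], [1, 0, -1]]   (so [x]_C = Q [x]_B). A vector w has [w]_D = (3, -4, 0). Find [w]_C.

Composing the changes, [w]_C = Q P [w]_D.
Q P = [[0, 6, -4], [1, 1, -8], [1, 3, -4]]; applying this to (3, -4, 0) gives (-24, -1, -9).

(-24, -1, -9)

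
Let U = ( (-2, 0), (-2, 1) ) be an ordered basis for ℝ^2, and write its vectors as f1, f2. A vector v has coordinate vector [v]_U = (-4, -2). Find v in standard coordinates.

The coordinates say v = -4f1 - 2f2; adding the scaled basis vectors gives (12, -2).

(12, -2)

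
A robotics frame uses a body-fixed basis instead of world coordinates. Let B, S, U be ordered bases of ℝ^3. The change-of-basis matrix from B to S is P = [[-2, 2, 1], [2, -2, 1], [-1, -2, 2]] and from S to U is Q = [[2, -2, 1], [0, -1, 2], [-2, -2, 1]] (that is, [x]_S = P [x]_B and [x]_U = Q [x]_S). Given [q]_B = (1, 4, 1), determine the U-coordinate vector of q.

Composing the changes, [q]_U = Q P [q]_B.
Q P = [[-9, 6, 2], [-4, -2, 3], [-1, -2, -2]]; applying this to (1, 4, 1) gives (17, -9, -11).

(17, -9, -11)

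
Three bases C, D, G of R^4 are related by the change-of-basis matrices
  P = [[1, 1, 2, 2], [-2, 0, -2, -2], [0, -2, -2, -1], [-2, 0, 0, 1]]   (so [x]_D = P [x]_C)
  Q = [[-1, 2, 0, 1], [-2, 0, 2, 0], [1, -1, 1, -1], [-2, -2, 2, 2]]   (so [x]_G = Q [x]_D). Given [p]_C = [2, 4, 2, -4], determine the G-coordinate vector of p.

First [p]_D = P [p]_C = [2, 0, -8, -8].
Then [p]_G = Q [p]_D = [-10, -20, 2, -36].

[-10, -20, 2, -36]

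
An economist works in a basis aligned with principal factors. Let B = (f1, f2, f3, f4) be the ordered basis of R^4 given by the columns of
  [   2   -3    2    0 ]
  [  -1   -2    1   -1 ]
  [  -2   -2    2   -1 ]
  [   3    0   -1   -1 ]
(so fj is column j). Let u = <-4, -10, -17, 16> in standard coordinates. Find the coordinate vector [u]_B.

<4, 2, -3, -1>

[u]_B is the unique c with M c = u, where M has columns f1, ..., f4.
Gaussian elimination on [M | u] yields c = (4, 2, -3, -1).
Check: 4f1 + 2f2 - 3f3 - f4 = <-4, -10, -17, 16>.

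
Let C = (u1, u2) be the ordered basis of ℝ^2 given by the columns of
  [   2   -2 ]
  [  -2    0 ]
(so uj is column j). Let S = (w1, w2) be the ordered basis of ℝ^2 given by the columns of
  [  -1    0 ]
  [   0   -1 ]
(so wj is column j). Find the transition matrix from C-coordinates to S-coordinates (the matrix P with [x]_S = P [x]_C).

[[-2, 2], [2, 0]]

Take x = uj: its C-coordinates are the j-th standard unit vector, so P e_j — column j of P — equals [uj]_S.
u1 = -2w1 + 2w2, giving column 1 = [-2, 2]; repeating for each j gives P = [[-2, 2], [2, 0]].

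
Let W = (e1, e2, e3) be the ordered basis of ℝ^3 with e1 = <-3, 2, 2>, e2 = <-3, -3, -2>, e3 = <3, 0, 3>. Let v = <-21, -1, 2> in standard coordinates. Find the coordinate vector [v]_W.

<4, 3, 0>

[v]_W is the unique c with M c = v, where M has columns e1, ..., e3.
Gaussian elimination on [M | v] yields c = (4, 3, 0).
Check: 4e1 + 3e2 + 0·e3 = <-21, -1, 2>.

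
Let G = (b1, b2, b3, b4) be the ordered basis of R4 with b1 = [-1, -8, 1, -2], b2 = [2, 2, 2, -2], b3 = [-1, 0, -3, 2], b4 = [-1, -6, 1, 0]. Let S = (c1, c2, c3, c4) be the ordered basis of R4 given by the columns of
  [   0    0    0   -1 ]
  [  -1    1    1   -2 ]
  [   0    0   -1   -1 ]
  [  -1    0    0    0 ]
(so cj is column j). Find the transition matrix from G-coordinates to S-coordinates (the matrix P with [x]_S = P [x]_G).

[[2, 2, -2, 0], [-2, 0, -2, -2], [-2, 0, 2, -2], [1, -2, 1, 1]]

Let M have columns bj and N have columns cj. Then for every x, N [x]_S = x = M [x]_G, so P = N^(-1) M.
Since det N = 1, N^(-1) has integer entries; multiplying gives P = [[2, 2, -2, 0], [-2, 0, -2, -2], [-2, 0, 2, -2], [1, -2, 1, 1]].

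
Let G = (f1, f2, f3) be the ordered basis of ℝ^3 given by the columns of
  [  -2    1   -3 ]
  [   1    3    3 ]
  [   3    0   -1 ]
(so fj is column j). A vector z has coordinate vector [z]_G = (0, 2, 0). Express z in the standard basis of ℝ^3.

(2, 6, 0)

The coordinates say z = 0·f1 + 2f2 + 0·f3; adding the scaled basis vectors gives (2, 6, 0).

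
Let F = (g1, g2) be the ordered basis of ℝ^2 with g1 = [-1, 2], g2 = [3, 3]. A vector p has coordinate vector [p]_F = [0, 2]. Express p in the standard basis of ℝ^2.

[6, 6]

The coordinates say p = 0·g1 + 2g2; adding the scaled basis vectors gives [6, 6].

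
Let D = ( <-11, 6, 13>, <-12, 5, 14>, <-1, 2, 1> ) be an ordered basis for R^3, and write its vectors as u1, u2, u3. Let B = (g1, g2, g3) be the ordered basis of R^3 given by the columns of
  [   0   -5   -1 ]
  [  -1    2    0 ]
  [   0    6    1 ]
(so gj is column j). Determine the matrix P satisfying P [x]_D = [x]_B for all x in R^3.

Take x = uj: its D-coordinates are the j-th standard unit vector, so P e_j — column j of P — equals [uj]_B.
u1 = -2g1 + 2g2 + g3, giving column 1 = <-2, 2, 1>; repeating for each j gives P = [[-2, -1, -2], [2, 2, 0], [1, 2, 1]].

[[-2, -1, -2], [2, 2, 0], [1, 2, 1]]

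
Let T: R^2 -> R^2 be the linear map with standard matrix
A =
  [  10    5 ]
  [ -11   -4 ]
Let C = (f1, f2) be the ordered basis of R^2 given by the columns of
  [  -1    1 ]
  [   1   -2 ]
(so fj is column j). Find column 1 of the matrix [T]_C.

<3, -2>

Column 1 of [T]_C is the C-coordinate vector of T(f1).
In standard coordinates T(f1) = A f1 = <-5, 7>.
Converting to C: <-5, 7> = 3f1 - 2f2, so the coordinate vector is <3, -2>.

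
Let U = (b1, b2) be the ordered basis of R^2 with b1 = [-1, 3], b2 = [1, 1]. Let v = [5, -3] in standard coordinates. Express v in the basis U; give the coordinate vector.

[-2, 3]

Write v = c_1 b1 + c_2 b2 and solve for the c_i.
System: -c_1 + c_2 = 5, 3c_1 + c_2 = -3; solving gives c_1 = -2, c_2 = 3.
Check: -2b1 + 3b2 = [5, -3].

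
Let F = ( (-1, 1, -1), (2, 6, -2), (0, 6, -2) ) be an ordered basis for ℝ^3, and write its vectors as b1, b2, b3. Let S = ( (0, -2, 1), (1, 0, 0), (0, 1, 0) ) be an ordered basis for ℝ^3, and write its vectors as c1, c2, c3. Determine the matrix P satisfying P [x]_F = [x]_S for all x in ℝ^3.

Column j of P is [bj]_S, since P maps F-coordinates to S-coordinates.
Expressing b1 in S: b1 = -c1 - c2 - c3, so column 1 of P is (-1, -1, -1).
Doing the same for each bj gives P = [[-1, -2, -2], [-1, 2, 0], [-1, 2, 2]].

[[-1, -2, -2], [-1, 2, 0], [-1, 2, 2]]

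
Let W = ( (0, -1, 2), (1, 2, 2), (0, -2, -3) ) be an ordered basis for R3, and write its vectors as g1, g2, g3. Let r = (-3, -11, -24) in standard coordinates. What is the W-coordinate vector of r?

(-3, -3, 4)

Write r = c_1 g1 + ... + c_3 g3 and solve for the c_i.
Row-reducing the augmented matrix [M | r] gives c = (-3, -3, 4).
Check: -3g1 - 3g2 + 4g3 = (-3, -11, -24).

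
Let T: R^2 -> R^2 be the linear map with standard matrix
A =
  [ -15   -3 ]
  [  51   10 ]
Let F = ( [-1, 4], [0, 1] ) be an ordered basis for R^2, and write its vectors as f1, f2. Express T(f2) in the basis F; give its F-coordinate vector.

[3, -2]

Compute T(f2) = A f2 = [-3, 10] in standard coordinates.
Then write this in F-coordinates: solve for y in y_1 f1 + y_2 f2 = [-3, 10].
This gives y = [3, -2], which is column 2 of [T]_F.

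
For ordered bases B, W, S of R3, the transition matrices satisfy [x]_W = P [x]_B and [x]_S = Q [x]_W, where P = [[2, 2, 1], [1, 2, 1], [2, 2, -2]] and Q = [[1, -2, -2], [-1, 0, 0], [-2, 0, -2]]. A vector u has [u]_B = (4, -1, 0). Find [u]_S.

Apply P to get W-coordinates (6, 2, 6), then Q to get S-coordinates.
The result is [u]_S = (-10, -6, -24).

(-10, -6, -24)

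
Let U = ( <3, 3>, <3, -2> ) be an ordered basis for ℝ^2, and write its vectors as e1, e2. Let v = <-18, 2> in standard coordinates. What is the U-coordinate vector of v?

Write v = c_1 e1 + c_2 e2 and solve for the c_i.
System: 3c_1 + 3c_2 = -18, 3c_1 - 2c_2 = 2; solving gives c_1 = -2, c_2 = -4.
Check: -2e1 - 4e2 = <-18, 2>.

<-2, -4>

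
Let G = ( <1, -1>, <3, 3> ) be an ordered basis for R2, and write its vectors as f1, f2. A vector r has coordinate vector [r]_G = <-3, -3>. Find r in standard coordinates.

<-12, -6>

r = M [r]_G, where M has columns f1, f2.
Carrying out the matrix-vector product, r = <-12, -6>.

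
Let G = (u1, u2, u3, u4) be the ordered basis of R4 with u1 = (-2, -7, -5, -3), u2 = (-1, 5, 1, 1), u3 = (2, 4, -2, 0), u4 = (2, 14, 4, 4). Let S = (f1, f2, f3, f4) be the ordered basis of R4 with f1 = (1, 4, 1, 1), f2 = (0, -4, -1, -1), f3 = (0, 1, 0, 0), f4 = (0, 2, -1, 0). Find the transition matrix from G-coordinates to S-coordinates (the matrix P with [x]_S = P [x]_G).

Take x = uj: its G-coordinates are the j-th standard unit vector, so P e_j — column j of P — equals [uj]_S.
u1 = -2f1 + f2 + f3 + 2f4, giving column 1 = (-2, 1, 1, 2); repeating for each j gives P = [[-2, -1, 2, 2], [1, -2, 2, -2], [1, 1, 0, -2], [2, 0, 2, 0]].

[[-2, -1, 2, 2], [1, -2, 2, -2], [1, 1, 0, -2], [2, 0, 2, 0]]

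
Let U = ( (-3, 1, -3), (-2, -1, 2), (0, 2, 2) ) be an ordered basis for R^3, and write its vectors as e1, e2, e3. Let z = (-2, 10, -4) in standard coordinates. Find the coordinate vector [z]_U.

We seek scalars with c_1 e1 + ... + c_3 e3 = z; equivalently solve M c = z where the columns of M are e1, ..., e3.
Solving this 3x3 system gives c = (2, -2, 3).
Check: 2e1 - 2e2 + 3e3 = (-2, 10, -4).

(2, -2, 3)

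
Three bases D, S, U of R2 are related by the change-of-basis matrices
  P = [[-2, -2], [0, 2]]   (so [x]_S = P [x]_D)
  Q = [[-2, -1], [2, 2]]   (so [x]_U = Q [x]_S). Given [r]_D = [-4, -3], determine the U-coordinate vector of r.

Composing the changes, [r]_U = Q P [r]_D.
Q P = [[4, 2], [-4, 0]]; applying this to [-4, -3] gives [-22, 16].

[-22, 16]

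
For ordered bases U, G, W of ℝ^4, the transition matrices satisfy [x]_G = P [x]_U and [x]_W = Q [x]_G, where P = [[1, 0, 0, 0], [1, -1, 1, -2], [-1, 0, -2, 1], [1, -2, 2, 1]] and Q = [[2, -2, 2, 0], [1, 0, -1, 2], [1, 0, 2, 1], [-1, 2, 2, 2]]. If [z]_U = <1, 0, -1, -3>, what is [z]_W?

Composing the changes, [z]_W = Q P [z]_U.
Q P = [[-2, 2, -6, 6], [4, -4, 6, 1], [0, -2, -2, 3], [1, -6, 2, 0]]; applying this to <1, 0, -1, -3> gives <-14, -5, -7, -1>.

<-14, -5, -7, -1>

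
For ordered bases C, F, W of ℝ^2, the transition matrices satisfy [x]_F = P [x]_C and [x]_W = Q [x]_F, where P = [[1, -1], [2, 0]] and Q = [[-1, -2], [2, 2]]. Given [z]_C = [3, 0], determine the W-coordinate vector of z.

Composing the changes, [z]_W = Q P [z]_C.
Q P = [[-5, 1], [6, -2]]; applying this to [3, 0] gives [-15, 18].

[-15, 18]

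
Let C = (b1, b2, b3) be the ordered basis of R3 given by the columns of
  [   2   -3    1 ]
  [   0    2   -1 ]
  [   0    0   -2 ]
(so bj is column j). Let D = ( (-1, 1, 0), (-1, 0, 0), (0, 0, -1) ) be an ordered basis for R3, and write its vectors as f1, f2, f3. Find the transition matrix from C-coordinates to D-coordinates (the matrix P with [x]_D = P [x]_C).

[[0, 2, -1], [-2, 1, 0], [0, 0, 2]]

Let M have columns bj and N have columns fj. Then for every x, N [x]_D = x = M [x]_C, so P = N^(-1) M.
Since det N = -1, N^(-1) has integer entries; multiplying gives P = [[0, 2, -1], [-2, 1, 0], [0, 0, 2]].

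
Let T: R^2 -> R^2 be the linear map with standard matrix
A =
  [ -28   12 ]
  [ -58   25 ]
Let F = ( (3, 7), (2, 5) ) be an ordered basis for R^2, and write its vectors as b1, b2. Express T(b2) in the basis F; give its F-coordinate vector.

(2, -1)

Compute T(b2) = A b2 = (4, 9) in standard coordinates.
Then write this in F-coordinates: solve for y in y_1 b1 + y_2 b2 = (4, 9).
This gives y = (2, -1), which is column 2 of [T]_F.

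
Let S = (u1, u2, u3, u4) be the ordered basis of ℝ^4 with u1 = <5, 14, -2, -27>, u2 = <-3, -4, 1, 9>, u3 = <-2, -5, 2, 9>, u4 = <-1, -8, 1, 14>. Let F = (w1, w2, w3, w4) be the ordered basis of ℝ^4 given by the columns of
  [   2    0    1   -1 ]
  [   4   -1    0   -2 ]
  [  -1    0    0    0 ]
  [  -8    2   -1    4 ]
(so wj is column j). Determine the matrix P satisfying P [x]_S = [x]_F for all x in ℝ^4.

Take x = uj: its S-coordinates are the j-th standard unit vector, so P e_j — column j of P — equals [uj]_F.
u1 = 2w1 - 2w2 - w3 - 2w4, giving column 1 = <2, -2, -1, -2>; repeating for each j gives P = [[2, -1, -2, -1], [-2, 0, -1, 2], [-1, -1, 1, 2], [-2, 0, -1, 1]].

[[2, -1, -2, -1], [-2, 0, -1, 2], [-1, -1, 1, 2], [-2, 0, -1, 1]]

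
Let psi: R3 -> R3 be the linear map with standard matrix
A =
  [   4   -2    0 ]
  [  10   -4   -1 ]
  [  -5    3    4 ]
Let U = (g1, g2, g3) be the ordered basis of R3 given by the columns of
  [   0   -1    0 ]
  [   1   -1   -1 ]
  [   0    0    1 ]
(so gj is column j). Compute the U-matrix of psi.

The j-th column of [psi]_U is [psi(gj)]_U.
psi(g1) = A g1 = <-2, -4, 3> = g1 + 2g2 + 3g3, so column 1 is <1, 2, 3>.
Repeating for g2, g3 and assembling the columns gives [[1, -2, 2], [2, 2, -2], [3, 2, 1]].

[[1, -2, 2], [2, 2, -2], [3, 2, 1]]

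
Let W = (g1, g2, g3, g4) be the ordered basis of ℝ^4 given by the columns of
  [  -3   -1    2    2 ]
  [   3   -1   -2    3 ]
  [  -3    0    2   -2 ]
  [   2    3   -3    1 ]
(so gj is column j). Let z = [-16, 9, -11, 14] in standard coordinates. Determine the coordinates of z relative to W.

We seek scalars with c_1 g1 + ... + c_4 g4 = z; equivalently solve M c = z where the columns of M are g1, ..., g4.
Gaussian elimination on [M | z] yields c = (3, 1, -2, -1).
Check: 3g1 + g2 - 2g3 - g4 = [-16, 9, -11, 14].

[3, 1, -2, -1]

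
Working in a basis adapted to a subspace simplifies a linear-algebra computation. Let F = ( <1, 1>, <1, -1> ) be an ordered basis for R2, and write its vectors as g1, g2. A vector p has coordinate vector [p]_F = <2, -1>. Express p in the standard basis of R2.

<1, 3>

By definition p = 2g1 - g2.
Summing componentwise gives <1, 3>.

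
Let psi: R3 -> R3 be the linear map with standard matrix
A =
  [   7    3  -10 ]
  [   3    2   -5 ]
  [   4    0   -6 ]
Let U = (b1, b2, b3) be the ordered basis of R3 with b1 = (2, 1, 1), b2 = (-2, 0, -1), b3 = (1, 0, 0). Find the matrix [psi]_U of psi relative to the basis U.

Let P have columns b1, ..., b3. Then [psi]_U = P^(-1) A P.
Here det P = -1, so P^(-1) is integer; computing A P first and then P^(-1)(A P) gives [[3, -1, 3], [1, 1, -1], [3, 0, -1]].

[[3, -1, 3], [1, 1, -1], [3, 0, -1]]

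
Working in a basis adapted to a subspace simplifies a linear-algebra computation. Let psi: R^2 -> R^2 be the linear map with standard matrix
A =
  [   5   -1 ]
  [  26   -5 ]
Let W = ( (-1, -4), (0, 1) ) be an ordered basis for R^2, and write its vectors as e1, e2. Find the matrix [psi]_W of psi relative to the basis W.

The j-th column of [psi]_W is [psi(ej)]_W.
psi(e1) = A e1 = (-1, -6) = e1 - 2e2, so column 1 is (1, -2).
Repeating for e2 and assembling the columns gives [[1, 1], [-2, -1]].

[[1, 1], [-2, -1]]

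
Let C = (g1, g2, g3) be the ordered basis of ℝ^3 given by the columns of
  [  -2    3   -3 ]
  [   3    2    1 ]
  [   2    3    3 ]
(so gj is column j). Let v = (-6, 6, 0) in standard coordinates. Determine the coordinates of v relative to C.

(3, -1, -1)

[v]_C is the unique c with M c = v, where M has columns g1, ..., g3.
Solving this 3x3 system gives c = (3, -1, -1).
Check: 3g1 - g2 - g3 = (-6, 6, 0).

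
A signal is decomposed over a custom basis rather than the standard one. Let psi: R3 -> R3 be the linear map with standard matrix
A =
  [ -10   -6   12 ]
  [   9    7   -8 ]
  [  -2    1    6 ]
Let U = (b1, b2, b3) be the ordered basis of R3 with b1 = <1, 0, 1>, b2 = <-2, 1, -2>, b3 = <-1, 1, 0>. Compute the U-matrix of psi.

The j-th column of [psi]_U is [psi(bj)]_U.
psi(b1) = A b1 = <2, 1, 4> = 2b1 - b2 + 2b3, so column 1 is <2, -1, 2>.
Repeating for b2, b3 and assembling the columns gives [[2, -3, 1], [-1, 2, -1], [2, 3, -1]].

[[2, -3, 1], [-1, 2, -1], [2, 3, -1]]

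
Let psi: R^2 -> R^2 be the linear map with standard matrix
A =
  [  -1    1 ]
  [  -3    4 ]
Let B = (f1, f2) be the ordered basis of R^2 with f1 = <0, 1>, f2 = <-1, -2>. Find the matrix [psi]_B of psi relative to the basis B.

[[2, -3], [-1, 1]]

The j-th column of [psi]_B is [psi(fj)]_B.
psi(f1) = A f1 = <1, 4> = 2f1 - f2, so column 1 is <2, -1>.
Repeating for f2 and assembling the columns gives [[2, -3], [-1, 1]].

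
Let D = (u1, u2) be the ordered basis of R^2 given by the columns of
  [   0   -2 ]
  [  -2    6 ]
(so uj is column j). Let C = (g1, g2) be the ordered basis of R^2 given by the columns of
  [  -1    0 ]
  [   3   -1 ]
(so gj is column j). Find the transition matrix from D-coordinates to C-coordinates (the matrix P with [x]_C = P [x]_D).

Column j of P is [uj]_C, since P maps D-coordinates to C-coordinates.
Expressing u1 in C: u1 = 0·g1 + 2g2, so column 1 of P is (0, 2).
Doing the same for each uj gives P = [[0, 2], [2, 0]].

[[0, 2], [2, 0]]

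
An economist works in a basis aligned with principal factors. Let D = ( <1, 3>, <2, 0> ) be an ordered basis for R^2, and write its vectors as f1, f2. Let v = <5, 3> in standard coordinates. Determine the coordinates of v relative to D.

[v]_D is the unique c with M c = v, where M has columns f1, f2.
System: c_1 + 2c_2 = 5, 3c_1 + 0c_2 = 3; solving gives c_1 = 1, c_2 = 2.
Check: f1 + 2f2 = <5, 3>.

<1, 2>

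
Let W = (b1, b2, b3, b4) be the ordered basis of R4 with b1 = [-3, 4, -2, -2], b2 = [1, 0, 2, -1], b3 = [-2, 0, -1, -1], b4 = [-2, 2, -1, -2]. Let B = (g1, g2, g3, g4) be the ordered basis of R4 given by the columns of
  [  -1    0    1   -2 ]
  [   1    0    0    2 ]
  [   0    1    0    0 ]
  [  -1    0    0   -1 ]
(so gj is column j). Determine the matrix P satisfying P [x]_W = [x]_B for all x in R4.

[[0, 2, 2, 2], [-2, 2, -1, -1], [1, 1, -2, 0], [2, -1, -1, 0]]

Column j of P is [bj]_B, since P maps W-coordinates to B-coordinates.
Expressing b1 in B: b1 = 0·g1 - 2g2 + g3 + 2g4, so column 1 of P is [0, -2, 1, 2].
Doing the same for each bj gives P = [[0, 2, 2, 2], [-2, 2, -1, -1], [1, 1, -2, 0], [2, -1, -1, 0]].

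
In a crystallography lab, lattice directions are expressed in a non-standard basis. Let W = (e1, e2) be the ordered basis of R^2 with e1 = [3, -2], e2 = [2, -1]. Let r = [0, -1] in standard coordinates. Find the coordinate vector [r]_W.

[2, -3]

We seek scalars with c_1 e1 + c_2 e2 = r; equivalently solve M c = r where the columns of M are e1, e2.
System: 3c_1 + 2c_2 = 0, -2c_1 - c_2 = -1; solving gives c_1 = 2, c_2 = -3.
Check: 2e1 - 3e2 = [0, -1].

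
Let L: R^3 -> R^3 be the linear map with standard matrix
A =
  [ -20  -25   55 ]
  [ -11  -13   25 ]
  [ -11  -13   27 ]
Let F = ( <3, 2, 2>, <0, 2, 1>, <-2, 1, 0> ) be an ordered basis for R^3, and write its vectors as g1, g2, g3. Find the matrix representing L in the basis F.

The j-th column of [L]_F is [L(gj)]_F.
L(g1) = A g1 = <0, -9, -5> = -2g1 - g2 - 3g3, so column 1 is <-2, -1, -3>.
Repeating for g2, g3 and assembling the columns gives [[-2, 1, 3], [-1, -1, 3], [-3, -1, -3]].

[[-2, 1, 3], [-1, -1, 3], [-3, -1, -3]]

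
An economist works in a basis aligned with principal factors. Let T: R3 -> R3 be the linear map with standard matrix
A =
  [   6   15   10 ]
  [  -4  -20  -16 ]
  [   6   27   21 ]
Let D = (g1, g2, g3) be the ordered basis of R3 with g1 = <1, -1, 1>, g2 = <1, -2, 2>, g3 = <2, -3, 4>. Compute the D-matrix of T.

With P the matrix whose columns are g1, ..., g3, [T]_D = P^(-1) A P.
Column by column: T(g1) = A g1 = <1, 0, 0>; its D-coordinates <2, -1, 0> give column 1.
Continuing for each basis vector yields [T]_D = [[2, -2, -1], [-1, 2, 2], [0, -2, 3]].

[[2, -2, -1], [-1, 2, 2], [0, -2, 3]]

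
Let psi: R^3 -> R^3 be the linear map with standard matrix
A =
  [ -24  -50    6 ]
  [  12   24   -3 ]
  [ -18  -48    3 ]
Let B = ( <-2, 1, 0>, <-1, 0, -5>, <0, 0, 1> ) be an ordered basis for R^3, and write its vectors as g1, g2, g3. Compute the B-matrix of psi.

Let P have columns g1, ..., g3. Then [psi]_B = P^(-1) A P.
Here det P = 1, so P^(-1) is integer; computing A P first and then P^(-1)(A P) gives [[0, 3, -3], [2, 0, 0], [-2, 3, 3]].

[[0, 3, -3], [2, 0, 0], [-2, 3, 3]]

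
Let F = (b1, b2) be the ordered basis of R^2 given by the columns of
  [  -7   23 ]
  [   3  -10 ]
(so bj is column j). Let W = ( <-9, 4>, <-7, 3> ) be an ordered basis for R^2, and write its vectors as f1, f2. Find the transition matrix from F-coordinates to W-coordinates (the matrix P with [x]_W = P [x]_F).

Let M have columns bj and N have columns fj. Then for every x, N [x]_W = x = M [x]_F, so P = N^(-1) M.
Since det N = 1, N^(-1) has integer entries; multiplying gives P = [[0, -1], [1, -2]].

[[0, -1], [1, -2]]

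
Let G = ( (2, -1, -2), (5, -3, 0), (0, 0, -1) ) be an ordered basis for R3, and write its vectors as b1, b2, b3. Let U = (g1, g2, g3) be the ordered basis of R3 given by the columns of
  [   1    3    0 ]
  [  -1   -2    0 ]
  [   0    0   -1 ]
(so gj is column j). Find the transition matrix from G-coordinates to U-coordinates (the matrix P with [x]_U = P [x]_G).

Take x = bj: its G-coordinates are the j-th standard unit vector, so P e_j — column j of P — equals [bj]_U.
b1 = -g1 + g2 + 2g3, giving column 1 = (-1, 1, 2); repeating for each j gives P = [[-1, -1, 0], [1, 2, 0], [2, 0, 1]].

[[-1, -1, 0], [1, 2, 0], [2, 0, 1]]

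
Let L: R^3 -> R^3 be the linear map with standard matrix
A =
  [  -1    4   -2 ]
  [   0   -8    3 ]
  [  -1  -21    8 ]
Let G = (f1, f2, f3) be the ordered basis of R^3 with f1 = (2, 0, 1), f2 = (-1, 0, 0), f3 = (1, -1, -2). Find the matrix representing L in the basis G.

[[0, 1, 0], [1, 1, -1], [-3, 0, -2]]

Let P have columns f1, ..., f3. Then [L]_G = P^(-1) A P.
Here det P = 1, so P^(-1) is integer; computing A P first and then P^(-1)(A P) gives [[0, 1, 0], [1, 1, -1], [-3, 0, -2]].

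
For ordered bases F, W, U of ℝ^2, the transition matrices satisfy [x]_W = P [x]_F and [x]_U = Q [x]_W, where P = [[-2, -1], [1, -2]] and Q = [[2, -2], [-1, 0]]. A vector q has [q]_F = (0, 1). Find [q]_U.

Apply P to get W-coordinates (-1, -2), then Q to get U-coordinates.
The result is [q]_U = (2, 1).

(2, 1)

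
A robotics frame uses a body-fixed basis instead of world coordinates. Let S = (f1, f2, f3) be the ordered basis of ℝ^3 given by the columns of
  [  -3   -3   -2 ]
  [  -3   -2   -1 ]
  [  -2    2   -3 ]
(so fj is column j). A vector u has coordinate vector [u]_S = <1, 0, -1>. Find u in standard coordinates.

<-1, -2, 1>

The coordinates say u = f1 + 0·f2 - f3; adding the scaled basis vectors gives <-1, -2, 1>.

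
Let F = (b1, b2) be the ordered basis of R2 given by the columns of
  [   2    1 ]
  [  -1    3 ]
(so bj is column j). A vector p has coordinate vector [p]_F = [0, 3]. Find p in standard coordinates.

p = M [p]_F, where M has columns b1, b2.
Carrying out the matrix-vector product, p = [3, 9].

[3, 9]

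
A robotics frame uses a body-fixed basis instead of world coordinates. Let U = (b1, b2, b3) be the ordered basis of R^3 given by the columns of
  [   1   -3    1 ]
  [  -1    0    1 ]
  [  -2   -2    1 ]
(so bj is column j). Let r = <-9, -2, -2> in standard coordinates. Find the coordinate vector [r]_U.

Write r = c_1 b1 + ... + c_3 b3 and solve for the c_i.
Row-reducing the augmented matrix [M | r] gives c = (-2, 1, -4).
Check: -2b1 + b2 - 4b3 = <-9, -2, -2>.

<-2, 1, -4>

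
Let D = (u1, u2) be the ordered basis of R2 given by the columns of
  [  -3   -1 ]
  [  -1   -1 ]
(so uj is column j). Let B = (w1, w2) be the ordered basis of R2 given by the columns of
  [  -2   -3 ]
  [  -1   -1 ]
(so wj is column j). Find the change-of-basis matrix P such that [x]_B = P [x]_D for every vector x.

[[0, 2], [1, -1]]

Take x = uj: its D-coordinates are the j-th standard unit vector, so P e_j — column j of P — equals [uj]_B.
u1 = 0·w1 + w2, giving column 1 = (0, 1); repeating for each j gives P = [[0, 2], [1, -1]].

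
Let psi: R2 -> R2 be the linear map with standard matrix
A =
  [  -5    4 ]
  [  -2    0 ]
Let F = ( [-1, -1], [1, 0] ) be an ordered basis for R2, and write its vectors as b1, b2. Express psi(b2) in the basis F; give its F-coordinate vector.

Column 2 of [psi]_F is the F-coordinate vector of psi(b2).
In standard coordinates psi(b2) = A b2 = [-5, -2].
Converting to F: [-5, -2] = 2b1 - 3b2, so the coordinate vector is [2, -3].

[2, -3]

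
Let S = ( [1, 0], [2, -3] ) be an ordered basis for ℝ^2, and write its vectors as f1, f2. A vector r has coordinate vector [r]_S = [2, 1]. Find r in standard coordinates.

By definition r = 2f1 + f2.
Summing componentwise gives [4, -3].

[4, -3]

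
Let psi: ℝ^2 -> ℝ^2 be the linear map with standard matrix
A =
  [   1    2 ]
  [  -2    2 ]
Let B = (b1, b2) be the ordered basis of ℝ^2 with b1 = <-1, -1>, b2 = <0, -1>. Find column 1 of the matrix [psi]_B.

<3, -3>

Compute psi(b1) = A b1 = <-3, 0> in standard coordinates.
Then write this in B-coordinates: solve for y in y_1 b1 + y_2 b2 = <-3, 0>.
This gives y = <3, -3>, which is column 1 of [psi]_B.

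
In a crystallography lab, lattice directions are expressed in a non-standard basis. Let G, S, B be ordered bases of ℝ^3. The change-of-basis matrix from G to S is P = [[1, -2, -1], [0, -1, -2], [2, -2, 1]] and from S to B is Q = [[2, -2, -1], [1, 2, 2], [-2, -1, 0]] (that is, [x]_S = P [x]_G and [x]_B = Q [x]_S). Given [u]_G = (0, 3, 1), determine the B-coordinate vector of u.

Composing the changes, [u]_B = Q P [u]_G.
Q P = [[0, 0, 1], [5, -8, -3], [-2, 5, 4]]; applying this to (0, 3, 1) gives (1, -27, 19).

(1, -27, 19)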